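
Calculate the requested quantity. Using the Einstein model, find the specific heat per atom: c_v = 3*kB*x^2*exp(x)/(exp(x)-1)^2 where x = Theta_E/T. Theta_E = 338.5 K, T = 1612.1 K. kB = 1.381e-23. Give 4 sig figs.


Step 1: x = Theta_E/T = 338.5/1612.1 = 0.21
Step 2: x^2 = 0.04409
Step 3: exp(x) = 1.234
Step 4: c_v = 3*1.381e-23*0.04409*1.234/(1.234-1)^2 = 4.128e-23

4.128e-23


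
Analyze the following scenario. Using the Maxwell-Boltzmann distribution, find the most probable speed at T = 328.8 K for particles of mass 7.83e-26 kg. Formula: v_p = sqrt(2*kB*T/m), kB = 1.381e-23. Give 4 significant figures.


Step 1: Numerator = 2*kB*T = 2*1.381e-23*328.8 = 9.081e-21
Step 2: Ratio = 9.081e-21 / 7.83e-26 = 1.16e+05
Step 3: v_p = sqrt(1.16e+05) = 340.6 m/s

340.6


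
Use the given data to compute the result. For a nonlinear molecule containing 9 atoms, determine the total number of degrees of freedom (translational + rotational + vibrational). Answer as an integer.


Step 1: Translational DOF = 3
Step 2: Rotational DOF (nonlinear) = 3
Step 3: Vibrational DOF = 3*9 - 6 = 21
Step 4: Total = 3 + 3 + 21 = 27

27


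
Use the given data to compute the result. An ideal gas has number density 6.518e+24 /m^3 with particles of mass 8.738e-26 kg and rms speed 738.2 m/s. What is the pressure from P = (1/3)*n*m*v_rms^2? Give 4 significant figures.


Step 1: v_rms^2 = 738.2^2 = 5.449e+05
Step 2: n*m = 6.518e+24*8.738e-26 = 0.5695
Step 3: P = (1/3)*0.5695*5.449e+05 = 1.035e+05 Pa

1.035e+05


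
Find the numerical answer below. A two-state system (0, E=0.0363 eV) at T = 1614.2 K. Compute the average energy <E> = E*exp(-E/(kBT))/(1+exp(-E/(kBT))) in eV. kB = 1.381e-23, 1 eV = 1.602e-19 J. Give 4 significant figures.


Step 1: beta*E = 0.0363*1.602e-19/(1.381e-23*1614.2) = 0.2609
Step 2: exp(-beta*E) = 0.7704
Step 3: <E> = 0.0363*0.7704/(1+0.7704) = 0.0158 eV

0.0158


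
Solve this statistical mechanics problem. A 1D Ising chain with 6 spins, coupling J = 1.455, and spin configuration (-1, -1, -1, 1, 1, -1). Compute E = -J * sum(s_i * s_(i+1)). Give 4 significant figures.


Step 1: Nearest-neighbor products: 1, 1, -1, 1, -1
Step 2: Sum of products = 1
Step 3: E = -1.455 * 1 = -1.455

-1.455


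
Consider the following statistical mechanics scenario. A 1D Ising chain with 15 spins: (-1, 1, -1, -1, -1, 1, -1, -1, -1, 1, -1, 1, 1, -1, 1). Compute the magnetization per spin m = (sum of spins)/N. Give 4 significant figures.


Step 1: Count up spins (+1): 6, down spins (-1): 9
Step 2: Total magnetization M = 6 - 9 = -3
Step 3: m = M/N = -3/15 = -0.2

-0.2


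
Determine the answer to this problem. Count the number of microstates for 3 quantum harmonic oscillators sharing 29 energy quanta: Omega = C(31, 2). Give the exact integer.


Step 1: Use binomial coefficient C(31, 2)
Step 2: Numerator = 31! / 29!
Step 3: Denominator = 2!
Step 4: Omega = 465

465


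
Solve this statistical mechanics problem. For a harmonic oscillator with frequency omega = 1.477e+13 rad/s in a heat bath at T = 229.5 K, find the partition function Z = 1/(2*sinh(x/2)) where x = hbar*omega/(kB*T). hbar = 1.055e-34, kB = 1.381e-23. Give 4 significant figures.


Step 1: Compute x = hbar*omega/(kB*T) = 1.055e-34*1.477e+13/(1.381e-23*229.5) = 0.4917
Step 2: x/2 = 0.2458
Step 3: sinh(x/2) = 0.2483
Step 4: Z = 1/(2*0.2483) = 2.014

2.014


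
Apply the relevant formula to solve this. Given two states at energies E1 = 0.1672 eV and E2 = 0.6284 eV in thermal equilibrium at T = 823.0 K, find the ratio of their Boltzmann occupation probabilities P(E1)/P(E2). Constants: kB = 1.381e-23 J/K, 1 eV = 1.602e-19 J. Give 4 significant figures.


Step 1: Compute energy difference dE = E1 - E2 = 0.1672 - 0.6284 = -0.4612 eV
Step 2: Convert to Joules: dE_J = -0.4612 * 1.602e-19 = -7.388e-20 J
Step 3: Compute exponent = -dE_J / (kB * T) = -(-7.388e-20) / (1.381e-23 * 823.0) = 6.501
Step 4: P(E1)/P(E2) = exp(6.501) = 665.6

665.6


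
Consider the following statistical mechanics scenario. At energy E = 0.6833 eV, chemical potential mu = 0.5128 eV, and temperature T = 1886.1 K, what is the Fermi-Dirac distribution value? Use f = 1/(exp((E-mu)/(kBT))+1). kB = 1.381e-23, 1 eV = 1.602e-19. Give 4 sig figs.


Step 1: (E - mu) = 0.6833 - 0.5128 = 0.1705 eV
Step 2: Convert: (E-mu)*eV = 2.731e-20 J
Step 3: x = (E-mu)*eV/(kB*T) = 1.049
Step 4: f = 1/(exp(1.049)+1) = 0.2595

0.2595


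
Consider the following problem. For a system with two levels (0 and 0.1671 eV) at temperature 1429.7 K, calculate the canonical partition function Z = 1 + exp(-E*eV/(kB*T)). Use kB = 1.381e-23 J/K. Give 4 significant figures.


Step 1: Compute beta*E = E*eV/(kB*T) = 0.1671*1.602e-19/(1.381e-23*1429.7) = 1.356
Step 2: exp(-beta*E) = exp(-1.356) = 0.2577
Step 3: Z = 1 + 0.2577 = 1.258

1.258


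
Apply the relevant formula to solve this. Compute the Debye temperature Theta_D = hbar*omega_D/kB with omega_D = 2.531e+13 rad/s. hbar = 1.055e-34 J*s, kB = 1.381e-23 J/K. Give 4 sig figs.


Step 1: hbar*omega_D = 1.055e-34 * 2.531e+13 = 2.67e-21 J
Step 2: Theta_D = 2.67e-21 / 1.381e-23
Step 3: Theta_D = 193.4 K

193.4


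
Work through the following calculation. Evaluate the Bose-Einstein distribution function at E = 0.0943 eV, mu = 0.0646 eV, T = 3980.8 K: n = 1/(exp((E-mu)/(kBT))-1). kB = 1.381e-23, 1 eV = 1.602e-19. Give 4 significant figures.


Step 1: (E - mu) = 0.0297 eV
Step 2: x = (E-mu)*eV/(kB*T) = 0.0297*1.602e-19/(1.381e-23*3980.8) = 0.08655
Step 3: exp(x) = 1.09
Step 4: n = 1/(exp(x)-1) = 11.06

11.06


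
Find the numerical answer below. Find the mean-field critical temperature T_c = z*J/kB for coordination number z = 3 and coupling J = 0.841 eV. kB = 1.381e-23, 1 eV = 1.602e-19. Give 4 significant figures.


Step 1: z*J = 3*0.841 = 2.523 eV
Step 2: Convert to Joules: 2.523*1.602e-19 = 4.042e-19 J
Step 3: T_c = 4.042e-19 / 1.381e-23 = 2.927e+04 K

2.927e+04


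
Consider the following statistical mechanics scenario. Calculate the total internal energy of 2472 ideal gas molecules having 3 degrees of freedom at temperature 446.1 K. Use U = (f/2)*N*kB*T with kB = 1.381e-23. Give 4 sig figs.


Step 1: f/2 = 3/2 = 1.5
Step 2: N*kB*T = 2472*1.381e-23*446.1 = 1.523e-17
Step 3: U = 1.5 * 1.523e-17 = 2.284e-17 J

2.284e-17


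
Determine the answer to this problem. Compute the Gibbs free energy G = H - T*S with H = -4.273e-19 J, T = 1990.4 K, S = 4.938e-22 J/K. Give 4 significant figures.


Step 1: T*S = 1990.4 * 4.938e-22 = 9.829e-19 J
Step 2: G = H - T*S = -4.273e-19 - 9.829e-19
Step 3: G = -1.41e-18 J

-1.41e-18


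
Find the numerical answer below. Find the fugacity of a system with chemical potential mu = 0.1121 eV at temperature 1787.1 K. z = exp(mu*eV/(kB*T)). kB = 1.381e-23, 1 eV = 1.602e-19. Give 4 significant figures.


Step 1: Convert mu to Joules: 0.1121*1.602e-19 = 1.796e-20 J
Step 2: kB*T = 1.381e-23*1787.1 = 2.468e-20 J
Step 3: mu/(kB*T) = 0.7277
Step 4: z = exp(0.7277) = 2.07

2.07


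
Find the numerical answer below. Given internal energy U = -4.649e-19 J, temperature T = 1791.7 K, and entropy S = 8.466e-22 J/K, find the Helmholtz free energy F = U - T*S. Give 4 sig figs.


Step 1: T*S = 1791.7 * 8.466e-22 = 1.517e-18 J
Step 2: F = U - T*S = -4.649e-19 - 1.517e-18
Step 3: F = -1.982e-18 J

-1.982e-18


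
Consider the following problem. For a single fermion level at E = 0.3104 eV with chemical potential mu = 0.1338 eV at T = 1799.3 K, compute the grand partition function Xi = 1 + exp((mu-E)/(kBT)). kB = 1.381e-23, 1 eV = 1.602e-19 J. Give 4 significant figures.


Step 1: (mu - E) = 0.1338 - 0.3104 = -0.1766 eV
Step 2: x = (mu-E)*eV/(kB*T) = -0.1766*1.602e-19/(1.381e-23*1799.3) = -1.139
Step 3: exp(x) = 0.3203
Step 4: Xi = 1 + 0.3203 = 1.32

1.32


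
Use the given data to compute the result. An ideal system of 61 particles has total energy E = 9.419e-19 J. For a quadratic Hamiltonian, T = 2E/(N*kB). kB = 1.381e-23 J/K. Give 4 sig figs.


Step 1: Numerator = 2*E = 2*9.419e-19 = 1.884e-18 J
Step 2: Denominator = N*kB = 61*1.381e-23 = 8.424e-22
Step 3: T = 1.884e-18 / 8.424e-22 = 2236 K

2236


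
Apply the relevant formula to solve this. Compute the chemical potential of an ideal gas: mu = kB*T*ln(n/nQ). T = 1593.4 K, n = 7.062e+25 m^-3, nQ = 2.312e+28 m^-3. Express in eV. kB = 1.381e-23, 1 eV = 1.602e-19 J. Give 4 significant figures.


Step 1: n/nQ = 7.062e+25/2.312e+28 = 0.003054
Step 2: ln(n/nQ) = -5.791
Step 3: mu = kB*T*ln(n/nQ) = 2.2e-20*-5.791 = -1.274e-19 J
Step 4: Convert to eV: -1.274e-19/1.602e-19 = -0.7955 eV

-0.7955


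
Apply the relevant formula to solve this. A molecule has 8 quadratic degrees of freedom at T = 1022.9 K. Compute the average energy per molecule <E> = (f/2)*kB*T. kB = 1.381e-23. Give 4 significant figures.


Step 1: f/2 = 8/2 = 4
Step 2: kB*T = 1.381e-23 * 1022.9 = 1.413e-20
Step 3: <E> = 4 * 1.413e-20 = 5.65e-20 J

5.65e-20


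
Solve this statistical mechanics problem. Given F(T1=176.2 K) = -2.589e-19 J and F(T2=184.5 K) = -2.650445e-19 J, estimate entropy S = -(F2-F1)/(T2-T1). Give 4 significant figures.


Step 1: dF = F2 - F1 = -2.650445e-19 - (-2.589e-19) = -6.1445e-21 J
Step 2: dT = T2 - T1 = 184.5 - 176.2 = 8.3 K
Step 3: S = -dF/dT = -(-6.1445e-21)/8.3 = 7.403e-22 J/K

7.403e-22


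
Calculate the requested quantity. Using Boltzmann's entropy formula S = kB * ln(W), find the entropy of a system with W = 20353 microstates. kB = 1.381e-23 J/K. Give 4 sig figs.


Step 1: ln(W) = ln(20353) = 9.921
Step 2: S = kB * ln(W) = 1.381e-23 * 9.921
Step 3: S = 1.37e-22 J/K

1.37e-22


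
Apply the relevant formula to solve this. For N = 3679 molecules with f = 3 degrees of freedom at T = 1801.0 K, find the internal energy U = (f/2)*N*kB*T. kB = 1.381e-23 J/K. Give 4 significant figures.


Step 1: f/2 = 3/2 = 1.5
Step 2: N*kB*T = 3679*1.381e-23*1801.0 = 9.15e-17
Step 3: U = 1.5 * 9.15e-17 = 1.373e-16 J

1.373e-16


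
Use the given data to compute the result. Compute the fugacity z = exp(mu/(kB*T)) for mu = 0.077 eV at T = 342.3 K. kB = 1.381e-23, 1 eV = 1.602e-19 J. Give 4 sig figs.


Step 1: Convert mu to Joules: 0.077*1.602e-19 = 1.234e-20 J
Step 2: kB*T = 1.381e-23*342.3 = 4.727e-21 J
Step 3: mu/(kB*T) = 2.609
Step 4: z = exp(2.609) = 13.59

13.59


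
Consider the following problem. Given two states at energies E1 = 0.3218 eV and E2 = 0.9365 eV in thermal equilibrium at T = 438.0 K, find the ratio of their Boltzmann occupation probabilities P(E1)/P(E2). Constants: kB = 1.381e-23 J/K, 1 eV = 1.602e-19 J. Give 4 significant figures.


Step 1: Compute energy difference dE = E1 - E2 = 0.3218 - 0.9365 = -0.6147 eV
Step 2: Convert to Joules: dE_J = -0.6147 * 1.602e-19 = -9.847e-20 J
Step 3: Compute exponent = -dE_J / (kB * T) = -(-9.847e-20) / (1.381e-23 * 438.0) = 16.28
Step 4: P(E1)/P(E2) = exp(16.28) = 1.176e+07

1.176e+07


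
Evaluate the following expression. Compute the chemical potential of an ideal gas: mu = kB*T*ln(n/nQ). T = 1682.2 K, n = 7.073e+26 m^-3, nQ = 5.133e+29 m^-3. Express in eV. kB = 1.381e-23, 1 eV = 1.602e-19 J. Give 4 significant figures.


Step 1: n/nQ = 7.073e+26/5.133e+29 = 0.001378
Step 2: ln(n/nQ) = -6.587
Step 3: mu = kB*T*ln(n/nQ) = 2.323e-20*-6.587 = -1.53e-19 J
Step 4: Convert to eV: -1.53e-19/1.602e-19 = -0.9552 eV

-0.9552


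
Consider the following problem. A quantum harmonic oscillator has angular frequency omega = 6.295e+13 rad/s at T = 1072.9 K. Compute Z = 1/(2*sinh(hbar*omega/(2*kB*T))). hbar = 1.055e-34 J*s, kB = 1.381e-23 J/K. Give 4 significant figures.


Step 1: Compute x = hbar*omega/(kB*T) = 1.055e-34*6.295e+13/(1.381e-23*1072.9) = 0.4482
Step 2: x/2 = 0.2241
Step 3: sinh(x/2) = 0.226
Step 4: Z = 1/(2*0.226) = 2.212

2.212


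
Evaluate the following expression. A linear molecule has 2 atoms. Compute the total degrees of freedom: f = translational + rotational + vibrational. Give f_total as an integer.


Step 1: Translational DOF = 3
Step 2: Rotational DOF (linear) = 2
Step 3: Vibrational DOF = 3*2 - 5 = 1
Step 4: Total = 3 + 2 + 1 = 6

6


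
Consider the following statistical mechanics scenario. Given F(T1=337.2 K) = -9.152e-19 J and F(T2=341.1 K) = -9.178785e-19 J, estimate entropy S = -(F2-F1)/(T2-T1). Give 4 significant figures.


Step 1: dF = F2 - F1 = -9.178785e-19 - (-9.152e-19) = -2.6785e-21 J
Step 2: dT = T2 - T1 = 341.1 - 337.2 = 3.9 K
Step 3: S = -dF/dT = -(-2.6785e-21)/3.9 = 6.868e-22 J/K

6.868e-22


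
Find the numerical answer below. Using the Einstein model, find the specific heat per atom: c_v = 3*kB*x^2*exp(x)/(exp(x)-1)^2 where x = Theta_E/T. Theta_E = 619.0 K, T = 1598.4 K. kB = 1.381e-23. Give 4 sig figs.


Step 1: x = Theta_E/T = 619.0/1598.4 = 0.3873
Step 2: x^2 = 0.15
Step 3: exp(x) = 1.473
Step 4: c_v = 3*1.381e-23*0.15*1.473/(1.473-1)^2 = 4.092e-23

4.092e-23


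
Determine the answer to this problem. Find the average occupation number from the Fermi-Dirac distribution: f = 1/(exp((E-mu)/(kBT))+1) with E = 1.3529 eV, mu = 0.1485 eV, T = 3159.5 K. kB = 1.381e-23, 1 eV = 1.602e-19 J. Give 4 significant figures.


Step 1: (E - mu) = 1.3529 - 0.1485 = 1.204 eV
Step 2: Convert: (E-mu)*eV = 1.929e-19 J
Step 3: x = (E-mu)*eV/(kB*T) = 4.422
Step 4: f = 1/(exp(4.422)+1) = 0.01187

0.01187


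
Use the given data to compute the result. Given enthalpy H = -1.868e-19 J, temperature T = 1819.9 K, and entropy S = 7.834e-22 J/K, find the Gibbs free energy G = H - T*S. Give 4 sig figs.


Step 1: T*S = 1819.9 * 7.834e-22 = 1.426e-18 J
Step 2: G = H - T*S = -1.868e-19 - 1.426e-18
Step 3: G = -1.613e-18 J

-1.613e-18


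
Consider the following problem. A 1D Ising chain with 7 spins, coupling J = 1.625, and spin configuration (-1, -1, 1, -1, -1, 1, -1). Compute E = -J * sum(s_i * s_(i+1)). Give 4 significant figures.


Step 1: Nearest-neighbor products: 1, -1, -1, 1, -1, -1
Step 2: Sum of products = -2
Step 3: E = -1.625 * -2 = 3.25

3.25


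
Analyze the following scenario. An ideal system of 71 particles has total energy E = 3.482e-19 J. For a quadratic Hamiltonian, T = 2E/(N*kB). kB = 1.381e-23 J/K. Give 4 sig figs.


Step 1: Numerator = 2*E = 2*3.482e-19 = 6.964e-19 J
Step 2: Denominator = N*kB = 71*1.381e-23 = 9.805e-22
Step 3: T = 6.964e-19 / 9.805e-22 = 710.2 K

710.2


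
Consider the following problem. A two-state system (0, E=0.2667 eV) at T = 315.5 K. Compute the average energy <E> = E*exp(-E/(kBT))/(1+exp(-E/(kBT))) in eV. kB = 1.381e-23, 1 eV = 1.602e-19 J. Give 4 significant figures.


Step 1: beta*E = 0.2667*1.602e-19/(1.381e-23*315.5) = 9.806
Step 2: exp(-beta*E) = 5.512e-05
Step 3: <E> = 0.2667*5.512e-05/(1+5.512e-05) = 1.47e-05 eV

1.47e-05


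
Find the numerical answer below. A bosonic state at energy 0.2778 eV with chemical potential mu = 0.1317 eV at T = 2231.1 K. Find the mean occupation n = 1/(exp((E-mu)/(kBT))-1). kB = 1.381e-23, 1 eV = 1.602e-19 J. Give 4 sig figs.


Step 1: (E - mu) = 0.1461 eV
Step 2: x = (E-mu)*eV/(kB*T) = 0.1461*1.602e-19/(1.381e-23*2231.1) = 0.7596
Step 3: exp(x) = 2.137
Step 4: n = 1/(exp(x)-1) = 0.8791

0.8791


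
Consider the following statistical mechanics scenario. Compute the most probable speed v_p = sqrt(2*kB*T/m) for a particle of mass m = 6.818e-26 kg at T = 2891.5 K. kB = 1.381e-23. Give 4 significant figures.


Step 1: Numerator = 2*kB*T = 2*1.381e-23*2891.5 = 7.986e-20
Step 2: Ratio = 7.986e-20 / 6.818e-26 = 1.171e+06
Step 3: v_p = sqrt(1.171e+06) = 1082 m/s

1082


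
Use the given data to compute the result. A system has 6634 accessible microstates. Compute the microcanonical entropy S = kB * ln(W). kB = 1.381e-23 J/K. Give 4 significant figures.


Step 1: ln(W) = ln(6634) = 8.8
Step 2: S = kB * ln(W) = 1.381e-23 * 8.8
Step 3: S = 1.215e-22 J/K

1.215e-22


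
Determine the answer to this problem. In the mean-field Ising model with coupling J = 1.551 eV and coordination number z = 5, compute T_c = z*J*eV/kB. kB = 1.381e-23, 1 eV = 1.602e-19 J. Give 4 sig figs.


Step 1: z*J = 5*1.551 = 7.755 eV
Step 2: Convert to Joules: 7.755*1.602e-19 = 1.242e-18 J
Step 3: T_c = 1.242e-18 / 1.381e-23 = 8.996e+04 K

8.996e+04


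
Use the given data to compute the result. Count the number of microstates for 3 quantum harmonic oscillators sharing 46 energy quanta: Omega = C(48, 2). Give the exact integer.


Step 1: Use binomial coefficient C(48, 2)
Step 2: Numerator = 48! / 46!
Step 3: Denominator = 2!
Step 4: Omega = 1128

1128


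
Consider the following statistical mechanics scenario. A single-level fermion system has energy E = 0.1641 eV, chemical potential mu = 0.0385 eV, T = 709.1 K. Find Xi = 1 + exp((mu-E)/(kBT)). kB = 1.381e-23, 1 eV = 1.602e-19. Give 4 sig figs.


Step 1: (mu - E) = 0.0385 - 0.1641 = -0.1256 eV
Step 2: x = (mu-E)*eV/(kB*T) = -0.1256*1.602e-19/(1.381e-23*709.1) = -2.055
Step 3: exp(x) = 0.1281
Step 4: Xi = 1 + 0.1281 = 1.128

1.128


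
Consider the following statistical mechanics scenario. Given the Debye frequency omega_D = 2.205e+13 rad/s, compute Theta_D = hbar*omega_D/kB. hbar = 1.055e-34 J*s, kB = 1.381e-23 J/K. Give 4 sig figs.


Step 1: hbar*omega_D = 1.055e-34 * 2.205e+13 = 2.326e-21 J
Step 2: Theta_D = 2.326e-21 / 1.381e-23
Step 3: Theta_D = 168.4 K

168.4


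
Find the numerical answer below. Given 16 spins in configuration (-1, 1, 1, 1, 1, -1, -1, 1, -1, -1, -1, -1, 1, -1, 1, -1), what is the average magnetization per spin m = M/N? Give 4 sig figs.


Step 1: Count up spins (+1): 7, down spins (-1): 9
Step 2: Total magnetization M = 7 - 9 = -2
Step 3: m = M/N = -2/16 = -0.125

-0.125


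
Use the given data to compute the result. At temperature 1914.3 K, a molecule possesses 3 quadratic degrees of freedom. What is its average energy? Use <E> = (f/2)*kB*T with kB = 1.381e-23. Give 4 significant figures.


Step 1: f/2 = 3/2 = 1.5
Step 2: kB*T = 1.381e-23 * 1914.3 = 2.644e-20
Step 3: <E> = 1.5 * 2.644e-20 = 3.965e-20 J

3.965e-20


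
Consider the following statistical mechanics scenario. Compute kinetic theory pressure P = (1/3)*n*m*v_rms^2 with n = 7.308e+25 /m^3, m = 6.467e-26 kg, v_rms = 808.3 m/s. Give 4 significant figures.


Step 1: v_rms^2 = 808.3^2 = 6.533e+05
Step 2: n*m = 7.308e+25*6.467e-26 = 4.726
Step 3: P = (1/3)*4.726*6.533e+05 = 1.029e+06 Pa

1.029e+06


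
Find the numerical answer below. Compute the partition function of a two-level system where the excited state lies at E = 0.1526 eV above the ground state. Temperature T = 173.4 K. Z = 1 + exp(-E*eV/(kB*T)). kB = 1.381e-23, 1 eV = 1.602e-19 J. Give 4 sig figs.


Step 1: Compute beta*E = E*eV/(kB*T) = 0.1526*1.602e-19/(1.381e-23*173.4) = 10.21
Step 2: exp(-beta*E) = exp(-10.21) = 3.685e-05
Step 3: Z = 1 + 3.685e-05 = 1

1


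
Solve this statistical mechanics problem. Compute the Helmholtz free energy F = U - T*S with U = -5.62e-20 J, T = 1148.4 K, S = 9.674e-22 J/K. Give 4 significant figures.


Step 1: T*S = 1148.4 * 9.674e-22 = 1.111e-18 J
Step 2: F = U - T*S = -5.62e-20 - 1.111e-18
Step 3: F = -1.167e-18 J

-1.167e-18


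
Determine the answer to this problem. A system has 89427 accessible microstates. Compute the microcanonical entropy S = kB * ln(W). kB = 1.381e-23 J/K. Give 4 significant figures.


Step 1: ln(W) = ln(89427) = 11.4
Step 2: S = kB * ln(W) = 1.381e-23 * 11.4
Step 3: S = 1.575e-22 J/K

1.575e-22


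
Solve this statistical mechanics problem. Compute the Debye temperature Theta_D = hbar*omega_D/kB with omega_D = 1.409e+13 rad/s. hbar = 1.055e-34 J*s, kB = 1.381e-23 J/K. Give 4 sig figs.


Step 1: hbar*omega_D = 1.055e-34 * 1.409e+13 = 1.486e-21 J
Step 2: Theta_D = 1.486e-21 / 1.381e-23
Step 3: Theta_D = 107.6 K

107.6


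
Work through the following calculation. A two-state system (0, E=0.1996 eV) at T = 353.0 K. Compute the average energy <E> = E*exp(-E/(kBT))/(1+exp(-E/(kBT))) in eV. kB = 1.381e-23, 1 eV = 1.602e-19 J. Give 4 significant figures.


Step 1: beta*E = 0.1996*1.602e-19/(1.381e-23*353.0) = 6.559
Step 2: exp(-beta*E) = 0.001417
Step 3: <E> = 0.1996*0.001417/(1+0.001417) = 0.0002824 eV

0.0002824


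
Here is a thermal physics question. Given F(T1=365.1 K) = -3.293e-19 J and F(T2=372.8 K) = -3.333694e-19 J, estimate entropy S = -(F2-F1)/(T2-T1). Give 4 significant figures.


Step 1: dF = F2 - F1 = -3.333694e-19 - (-3.293e-19) = -4.0694e-21 J
Step 2: dT = T2 - T1 = 372.8 - 365.1 = 7.7 K
Step 3: S = -dF/dT = -(-4.0694e-21)/7.7 = 5.285e-22 J/K

5.285e-22


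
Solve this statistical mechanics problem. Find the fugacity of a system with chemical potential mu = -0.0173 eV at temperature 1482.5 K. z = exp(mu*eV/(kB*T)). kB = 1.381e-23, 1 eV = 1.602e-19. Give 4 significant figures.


Step 1: Convert mu to Joules: -0.0173*1.602e-19 = -2.771e-21 J
Step 2: kB*T = 1.381e-23*1482.5 = 2.047e-20 J
Step 3: mu/(kB*T) = -0.1354
Step 4: z = exp(-0.1354) = 0.8734

0.8734


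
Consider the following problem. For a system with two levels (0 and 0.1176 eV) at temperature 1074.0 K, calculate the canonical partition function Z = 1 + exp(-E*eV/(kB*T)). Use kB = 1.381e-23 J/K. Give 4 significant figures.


Step 1: Compute beta*E = E*eV/(kB*T) = 0.1176*1.602e-19/(1.381e-23*1074.0) = 1.27
Step 2: exp(-beta*E) = exp(-1.27) = 0.2808
Step 3: Z = 1 + 0.2808 = 1.281

1.281


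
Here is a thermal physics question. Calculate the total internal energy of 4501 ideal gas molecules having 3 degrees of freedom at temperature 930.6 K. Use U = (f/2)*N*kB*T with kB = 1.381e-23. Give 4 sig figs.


Step 1: f/2 = 3/2 = 1.5
Step 2: N*kB*T = 4501*1.381e-23*930.6 = 5.784e-17
Step 3: U = 1.5 * 5.784e-17 = 8.677e-17 J

8.677e-17


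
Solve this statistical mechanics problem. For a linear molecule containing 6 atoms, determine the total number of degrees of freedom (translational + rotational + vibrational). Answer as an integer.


Step 1: Translational DOF = 3
Step 2: Rotational DOF (linear) = 2
Step 3: Vibrational DOF = 3*6 - 5 = 13
Step 4: Total = 3 + 2 + 13 = 18

18


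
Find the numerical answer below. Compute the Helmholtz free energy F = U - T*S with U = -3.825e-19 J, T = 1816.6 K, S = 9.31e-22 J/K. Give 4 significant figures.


Step 1: T*S = 1816.6 * 9.31e-22 = 1.691e-18 J
Step 2: F = U - T*S = -3.825e-19 - 1.691e-18
Step 3: F = -2.074e-18 J

-2.074e-18


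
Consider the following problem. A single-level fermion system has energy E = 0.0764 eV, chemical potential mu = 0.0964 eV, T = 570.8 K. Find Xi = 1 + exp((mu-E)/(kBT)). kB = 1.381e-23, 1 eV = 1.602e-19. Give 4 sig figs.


Step 1: (mu - E) = 0.0964 - 0.0764 = 0.02 eV
Step 2: x = (mu-E)*eV/(kB*T) = 0.02*1.602e-19/(1.381e-23*570.8) = 0.4065
Step 3: exp(x) = 1.501
Step 4: Xi = 1 + 1.501 = 2.501

2.501


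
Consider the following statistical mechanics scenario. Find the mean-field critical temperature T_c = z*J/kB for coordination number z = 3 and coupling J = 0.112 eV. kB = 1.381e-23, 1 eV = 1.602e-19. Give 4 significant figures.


Step 1: z*J = 3*0.112 = 0.336 eV
Step 2: Convert to Joules: 0.336*1.602e-19 = 5.383e-20 J
Step 3: T_c = 5.383e-20 / 1.381e-23 = 3898 K

3898


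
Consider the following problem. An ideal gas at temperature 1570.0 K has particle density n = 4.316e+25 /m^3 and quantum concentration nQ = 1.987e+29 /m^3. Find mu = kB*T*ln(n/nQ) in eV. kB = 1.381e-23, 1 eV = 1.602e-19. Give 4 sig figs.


Step 1: n/nQ = 4.316e+25/1.987e+29 = 0.0002172
Step 2: ln(n/nQ) = -8.435
Step 3: mu = kB*T*ln(n/nQ) = 2.168e-20*-8.435 = -1.829e-19 J
Step 4: Convert to eV: -1.829e-19/1.602e-19 = -1.142 eV

-1.142


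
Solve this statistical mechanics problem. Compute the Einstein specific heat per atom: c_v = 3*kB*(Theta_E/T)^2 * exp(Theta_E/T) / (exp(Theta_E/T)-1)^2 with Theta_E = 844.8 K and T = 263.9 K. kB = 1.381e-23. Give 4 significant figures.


Step 1: x = Theta_E/T = 844.8/263.9 = 3.201
Step 2: x^2 = 10.25
Step 3: exp(x) = 24.56
Step 4: c_v = 3*1.381e-23*10.25*24.56/(24.56-1)^2 = 1.878e-23

1.878e-23


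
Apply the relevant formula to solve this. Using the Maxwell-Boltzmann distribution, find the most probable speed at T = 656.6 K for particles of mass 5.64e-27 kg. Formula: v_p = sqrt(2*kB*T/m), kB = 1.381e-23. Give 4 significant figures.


Step 1: Numerator = 2*kB*T = 2*1.381e-23*656.6 = 1.814e-20
Step 2: Ratio = 1.814e-20 / 5.64e-27 = 3.215e+06
Step 3: v_p = sqrt(3.215e+06) = 1793 m/s

1793


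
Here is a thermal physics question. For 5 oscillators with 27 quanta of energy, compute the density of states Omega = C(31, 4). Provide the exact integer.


Step 1: Use binomial coefficient C(31, 4)
Step 2: Numerator = 31! / 27!
Step 3: Denominator = 4!
Step 4: Omega = 31465

31465


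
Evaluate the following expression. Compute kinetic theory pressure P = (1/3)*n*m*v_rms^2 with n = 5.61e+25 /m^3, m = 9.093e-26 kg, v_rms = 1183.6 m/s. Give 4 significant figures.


Step 1: v_rms^2 = 1183.6^2 = 1.401e+06
Step 2: n*m = 5.61e+25*9.093e-26 = 5.101
Step 3: P = (1/3)*5.101*1.401e+06 = 2.382e+06 Pa

2.382e+06


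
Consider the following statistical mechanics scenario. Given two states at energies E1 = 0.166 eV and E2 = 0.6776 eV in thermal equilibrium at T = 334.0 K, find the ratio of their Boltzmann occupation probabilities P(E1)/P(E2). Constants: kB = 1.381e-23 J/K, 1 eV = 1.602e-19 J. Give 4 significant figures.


Step 1: Compute energy difference dE = E1 - E2 = 0.166 - 0.6776 = -0.5116 eV
Step 2: Convert to Joules: dE_J = -0.5116 * 1.602e-19 = -8.196e-20 J
Step 3: Compute exponent = -dE_J / (kB * T) = -(-8.196e-20) / (1.381e-23 * 334.0) = 17.77
Step 4: P(E1)/P(E2) = exp(17.77) = 5.21e+07

5.21e+07


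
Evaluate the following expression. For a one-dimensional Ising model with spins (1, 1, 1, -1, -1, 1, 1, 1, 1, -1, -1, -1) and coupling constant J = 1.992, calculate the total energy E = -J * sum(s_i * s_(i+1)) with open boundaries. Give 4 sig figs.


Step 1: Nearest-neighbor products: 1, 1, -1, 1, -1, 1, 1, 1, -1, 1, 1
Step 2: Sum of products = 5
Step 3: E = -1.992 * 5 = -9.96

-9.96


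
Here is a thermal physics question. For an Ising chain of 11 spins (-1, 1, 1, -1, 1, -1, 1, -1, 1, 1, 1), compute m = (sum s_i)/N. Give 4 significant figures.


Step 1: Count up spins (+1): 7, down spins (-1): 4
Step 2: Total magnetization M = 7 - 4 = 3
Step 3: m = M/N = 3/11 = 0.2727

0.2727


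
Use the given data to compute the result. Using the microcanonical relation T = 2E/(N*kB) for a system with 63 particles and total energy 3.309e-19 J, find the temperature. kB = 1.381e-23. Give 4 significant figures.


Step 1: Numerator = 2*E = 2*3.309e-19 = 6.618e-19 J
Step 2: Denominator = N*kB = 63*1.381e-23 = 8.7e-22
Step 3: T = 6.618e-19 / 8.7e-22 = 760.7 K

760.7


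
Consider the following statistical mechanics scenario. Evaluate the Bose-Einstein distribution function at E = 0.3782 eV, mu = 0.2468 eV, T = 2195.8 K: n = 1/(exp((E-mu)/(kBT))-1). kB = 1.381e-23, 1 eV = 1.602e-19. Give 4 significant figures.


Step 1: (E - mu) = 0.1314 eV
Step 2: x = (E-mu)*eV/(kB*T) = 0.1314*1.602e-19/(1.381e-23*2195.8) = 0.6942
Step 3: exp(x) = 2.002
Step 4: n = 1/(exp(x)-1) = 0.9979

0.9979


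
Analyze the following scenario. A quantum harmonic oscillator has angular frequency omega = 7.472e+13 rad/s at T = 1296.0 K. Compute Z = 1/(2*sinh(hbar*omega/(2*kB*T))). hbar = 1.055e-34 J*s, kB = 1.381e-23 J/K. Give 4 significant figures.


Step 1: Compute x = hbar*omega/(kB*T) = 1.055e-34*7.472e+13/(1.381e-23*1296.0) = 0.4404
Step 2: x/2 = 0.2202
Step 3: sinh(x/2) = 0.222
Step 4: Z = 1/(2*0.222) = 2.252

2.252


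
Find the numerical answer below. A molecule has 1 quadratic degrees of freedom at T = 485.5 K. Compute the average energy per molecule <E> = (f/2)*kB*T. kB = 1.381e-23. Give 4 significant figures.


Step 1: f/2 = 1/2 = 0.5
Step 2: kB*T = 1.381e-23 * 485.5 = 6.705e-21
Step 3: <E> = 0.5 * 6.705e-21 = 3.352e-21 J

3.352e-21


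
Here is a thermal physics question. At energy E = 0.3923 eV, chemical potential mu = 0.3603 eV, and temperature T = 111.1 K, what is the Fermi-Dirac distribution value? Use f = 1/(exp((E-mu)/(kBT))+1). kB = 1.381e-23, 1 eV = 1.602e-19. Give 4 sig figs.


Step 1: (E - mu) = 0.3923 - 0.3603 = 0.032 eV
Step 2: Convert: (E-mu)*eV = 5.126e-21 J
Step 3: x = (E-mu)*eV/(kB*T) = 3.341
Step 4: f = 1/(exp(3.341)+1) = 0.03418

0.03418


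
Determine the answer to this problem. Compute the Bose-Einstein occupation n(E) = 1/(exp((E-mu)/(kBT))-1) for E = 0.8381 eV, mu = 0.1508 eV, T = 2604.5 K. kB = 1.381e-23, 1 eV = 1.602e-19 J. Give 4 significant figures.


Step 1: (E - mu) = 0.6873 eV
Step 2: x = (E-mu)*eV/(kB*T) = 0.6873*1.602e-19/(1.381e-23*2604.5) = 3.061
Step 3: exp(x) = 21.35
Step 4: n = 1/(exp(x)-1) = 0.04913

0.04913


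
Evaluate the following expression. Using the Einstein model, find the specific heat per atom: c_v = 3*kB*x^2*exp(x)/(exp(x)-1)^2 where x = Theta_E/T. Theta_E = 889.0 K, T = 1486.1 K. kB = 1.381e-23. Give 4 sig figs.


Step 1: x = Theta_E/T = 889.0/1486.1 = 0.5982
Step 2: x^2 = 0.3579
Step 3: exp(x) = 1.819
Step 4: c_v = 3*1.381e-23*0.3579*1.819/(1.819-1)^2 = 4.022e-23

4.022e-23


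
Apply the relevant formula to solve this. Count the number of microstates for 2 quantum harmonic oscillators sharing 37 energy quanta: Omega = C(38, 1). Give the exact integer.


Step 1: Use binomial coefficient C(38, 1)
Step 2: Numerator = 38! / 37!
Step 3: Denominator = 1!
Step 4: Omega = 38

38


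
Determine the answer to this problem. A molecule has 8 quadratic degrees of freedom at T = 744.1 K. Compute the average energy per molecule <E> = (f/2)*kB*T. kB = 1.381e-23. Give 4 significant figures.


Step 1: f/2 = 8/2 = 4
Step 2: kB*T = 1.381e-23 * 744.1 = 1.028e-20
Step 3: <E> = 4 * 1.028e-20 = 4.11e-20 J

4.11e-20


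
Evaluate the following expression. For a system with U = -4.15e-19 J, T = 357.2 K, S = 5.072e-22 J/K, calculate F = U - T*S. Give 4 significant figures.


Step 1: T*S = 357.2 * 5.072e-22 = 1.812e-19 J
Step 2: F = U - T*S = -4.15e-19 - 1.812e-19
Step 3: F = -5.962e-19 J

-5.962e-19


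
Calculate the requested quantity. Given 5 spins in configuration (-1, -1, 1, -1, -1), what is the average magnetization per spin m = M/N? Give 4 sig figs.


Step 1: Count up spins (+1): 1, down spins (-1): 4
Step 2: Total magnetization M = 1 - 4 = -3
Step 3: m = M/N = -3/5 = -0.6

-0.6


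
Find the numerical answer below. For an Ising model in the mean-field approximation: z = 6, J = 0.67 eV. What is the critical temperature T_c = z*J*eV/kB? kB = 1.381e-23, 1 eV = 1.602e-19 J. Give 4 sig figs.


Step 1: z*J = 6*0.67 = 4.02 eV
Step 2: Convert to Joules: 4.02*1.602e-19 = 6.44e-19 J
Step 3: T_c = 6.44e-19 / 1.381e-23 = 4.663e+04 K

4.663e+04


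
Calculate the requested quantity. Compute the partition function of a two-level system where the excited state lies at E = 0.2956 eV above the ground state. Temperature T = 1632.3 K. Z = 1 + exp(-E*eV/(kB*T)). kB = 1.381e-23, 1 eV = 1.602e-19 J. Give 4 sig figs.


Step 1: Compute beta*E = E*eV/(kB*T) = 0.2956*1.602e-19/(1.381e-23*1632.3) = 2.101
Step 2: exp(-beta*E) = exp(-2.101) = 0.1224
Step 3: Z = 1 + 0.1224 = 1.122

1.122


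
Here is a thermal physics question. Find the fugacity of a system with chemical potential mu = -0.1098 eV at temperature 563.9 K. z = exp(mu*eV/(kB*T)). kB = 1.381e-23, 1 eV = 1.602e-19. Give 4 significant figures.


Step 1: Convert mu to Joules: -0.1098*1.602e-19 = -1.759e-20 J
Step 2: kB*T = 1.381e-23*563.9 = 7.787e-21 J
Step 3: mu/(kB*T) = -2.259
Step 4: z = exp(-2.259) = 0.1045

0.1045


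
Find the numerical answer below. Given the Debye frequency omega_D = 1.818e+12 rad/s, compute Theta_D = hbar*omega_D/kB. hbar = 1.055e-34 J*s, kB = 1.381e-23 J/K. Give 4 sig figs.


Step 1: hbar*omega_D = 1.055e-34 * 1.818e+12 = 1.918e-22 J
Step 2: Theta_D = 1.918e-22 / 1.381e-23
Step 3: Theta_D = 13.89 K

13.89


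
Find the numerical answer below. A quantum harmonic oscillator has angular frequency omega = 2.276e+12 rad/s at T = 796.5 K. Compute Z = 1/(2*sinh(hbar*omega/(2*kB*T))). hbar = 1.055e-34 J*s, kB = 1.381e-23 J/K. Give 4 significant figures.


Step 1: Compute x = hbar*omega/(kB*T) = 1.055e-34*2.276e+12/(1.381e-23*796.5) = 0.02183
Step 2: x/2 = 0.01091
Step 3: sinh(x/2) = 0.01092
Step 4: Z = 1/(2*0.01092) = 45.81

45.81


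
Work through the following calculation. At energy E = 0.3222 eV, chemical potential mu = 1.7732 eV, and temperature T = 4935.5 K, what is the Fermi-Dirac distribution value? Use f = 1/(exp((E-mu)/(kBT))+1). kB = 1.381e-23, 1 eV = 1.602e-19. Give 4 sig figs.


Step 1: (E - mu) = 0.3222 - 1.7732 = -1.451 eV
Step 2: Convert: (E-mu)*eV = -2.325e-19 J
Step 3: x = (E-mu)*eV/(kB*T) = -3.41
Step 4: f = 1/(exp(-3.41)+1) = 0.968

0.968


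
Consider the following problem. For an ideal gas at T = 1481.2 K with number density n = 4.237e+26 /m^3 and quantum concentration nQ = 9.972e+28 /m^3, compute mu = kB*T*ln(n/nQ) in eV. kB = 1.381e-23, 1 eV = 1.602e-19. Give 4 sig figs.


Step 1: n/nQ = 4.237e+26/9.972e+28 = 0.004249
Step 2: ln(n/nQ) = -5.461
Step 3: mu = kB*T*ln(n/nQ) = 2.046e-20*-5.461 = -1.117e-19 J
Step 4: Convert to eV: -1.117e-19/1.602e-19 = -0.6973 eV

-0.6973


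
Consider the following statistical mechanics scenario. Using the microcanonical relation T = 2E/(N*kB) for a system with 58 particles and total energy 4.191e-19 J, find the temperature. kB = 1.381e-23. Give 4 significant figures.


Step 1: Numerator = 2*E = 2*4.191e-19 = 8.382e-19 J
Step 2: Denominator = N*kB = 58*1.381e-23 = 8.01e-22
Step 3: T = 8.382e-19 / 8.01e-22 = 1046 K

1046


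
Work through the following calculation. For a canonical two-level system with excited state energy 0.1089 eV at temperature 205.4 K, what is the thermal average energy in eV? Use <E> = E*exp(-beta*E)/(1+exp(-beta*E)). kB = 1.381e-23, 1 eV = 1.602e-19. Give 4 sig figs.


Step 1: beta*E = 0.1089*1.602e-19/(1.381e-23*205.4) = 6.15
Step 2: exp(-beta*E) = 0.002133
Step 3: <E> = 0.1089*0.002133/(1+0.002133) = 0.0002318 eV

0.0002318


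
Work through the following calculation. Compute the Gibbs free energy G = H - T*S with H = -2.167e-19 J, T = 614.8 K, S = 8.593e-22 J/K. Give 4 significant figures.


Step 1: T*S = 614.8 * 8.593e-22 = 5.283e-19 J
Step 2: G = H - T*S = -2.167e-19 - 5.283e-19
Step 3: G = -7.45e-19 J

-7.45e-19


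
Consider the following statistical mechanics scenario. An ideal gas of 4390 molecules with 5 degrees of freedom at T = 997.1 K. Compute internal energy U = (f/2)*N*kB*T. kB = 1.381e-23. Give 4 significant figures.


Step 1: f/2 = 5/2 = 2.5
Step 2: N*kB*T = 4390*1.381e-23*997.1 = 6.045e-17
Step 3: U = 2.5 * 6.045e-17 = 1.511e-16 J

1.511e-16


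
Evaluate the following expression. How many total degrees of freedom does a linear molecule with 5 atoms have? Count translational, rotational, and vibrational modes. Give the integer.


Step 1: Translational DOF = 3
Step 2: Rotational DOF (linear) = 2
Step 3: Vibrational DOF = 3*5 - 5 = 10
Step 4: Total = 3 + 2 + 10 = 15

15


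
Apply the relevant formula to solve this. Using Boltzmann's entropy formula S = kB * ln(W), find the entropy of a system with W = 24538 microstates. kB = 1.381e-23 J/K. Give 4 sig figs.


Step 1: ln(W) = ln(24538) = 10.11
Step 2: S = kB * ln(W) = 1.381e-23 * 10.11
Step 3: S = 1.396e-22 J/K

1.396e-22


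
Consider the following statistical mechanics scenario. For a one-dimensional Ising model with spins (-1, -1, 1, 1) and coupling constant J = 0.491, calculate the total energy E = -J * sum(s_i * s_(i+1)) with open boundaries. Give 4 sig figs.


Step 1: Nearest-neighbor products: 1, -1, 1
Step 2: Sum of products = 1
Step 3: E = -0.491 * 1 = -0.491

-0.491


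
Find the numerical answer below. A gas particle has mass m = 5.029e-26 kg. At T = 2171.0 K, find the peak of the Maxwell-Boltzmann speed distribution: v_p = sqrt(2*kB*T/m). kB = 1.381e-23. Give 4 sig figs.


Step 1: Numerator = 2*kB*T = 2*1.381e-23*2171.0 = 5.996e-20
Step 2: Ratio = 5.996e-20 / 5.029e-26 = 1.192e+06
Step 3: v_p = sqrt(1.192e+06) = 1092 m/s

1092


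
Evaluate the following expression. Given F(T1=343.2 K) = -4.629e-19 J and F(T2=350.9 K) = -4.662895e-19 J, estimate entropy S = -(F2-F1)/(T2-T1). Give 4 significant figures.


Step 1: dF = F2 - F1 = -4.662895e-19 - (-4.629e-19) = -3.3895e-21 J
Step 2: dT = T2 - T1 = 350.9 - 343.2 = 7.7 K
Step 3: S = -dF/dT = -(-3.3895e-21)/7.7 = 4.402e-22 J/K

4.402e-22


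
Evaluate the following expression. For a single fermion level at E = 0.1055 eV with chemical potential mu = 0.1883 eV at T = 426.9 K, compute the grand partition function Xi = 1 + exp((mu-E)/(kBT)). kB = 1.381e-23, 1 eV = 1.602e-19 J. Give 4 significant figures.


Step 1: (mu - E) = 0.1883 - 0.1055 = 0.0828 eV
Step 2: x = (mu-E)*eV/(kB*T) = 0.0828*1.602e-19/(1.381e-23*426.9) = 2.25
Step 3: exp(x) = 9.487
Step 4: Xi = 1 + 9.487 = 10.49

10.49


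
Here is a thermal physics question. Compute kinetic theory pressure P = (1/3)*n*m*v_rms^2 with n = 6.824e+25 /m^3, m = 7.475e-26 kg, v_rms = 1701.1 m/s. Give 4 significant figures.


Step 1: v_rms^2 = 1701.1^2 = 2.894e+06
Step 2: n*m = 6.824e+25*7.475e-26 = 5.101
Step 3: P = (1/3)*5.101*2.894e+06 = 4.92e+06 Pa

4.92e+06


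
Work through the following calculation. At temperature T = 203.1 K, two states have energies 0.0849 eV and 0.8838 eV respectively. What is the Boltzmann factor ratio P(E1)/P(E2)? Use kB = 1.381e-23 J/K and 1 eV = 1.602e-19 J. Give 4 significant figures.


Step 1: Compute energy difference dE = E1 - E2 = 0.0849 - 0.8838 = -0.7989 eV
Step 2: Convert to Joules: dE_J = -0.7989 * 1.602e-19 = -1.28e-19 J
Step 3: Compute exponent = -dE_J / (kB * T) = -(-1.28e-19) / (1.381e-23 * 203.1) = 45.63
Step 4: P(E1)/P(E2) = exp(45.63) = 6.56e+19

6.56e+19


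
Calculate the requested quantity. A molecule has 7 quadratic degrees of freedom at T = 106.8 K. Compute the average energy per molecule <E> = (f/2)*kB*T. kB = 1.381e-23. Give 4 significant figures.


Step 1: f/2 = 7/2 = 3.5
Step 2: kB*T = 1.381e-23 * 106.8 = 1.475e-21
Step 3: <E> = 3.5 * 1.475e-21 = 5.162e-21 J

5.162e-21


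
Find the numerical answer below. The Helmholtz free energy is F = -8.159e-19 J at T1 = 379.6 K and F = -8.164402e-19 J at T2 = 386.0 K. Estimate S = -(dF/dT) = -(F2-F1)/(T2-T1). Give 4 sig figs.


Step 1: dF = F2 - F1 = -8.164402e-19 - (-8.159e-19) = -5.402e-22 J
Step 2: dT = T2 - T1 = 386.0 - 379.6 = 6.4 K
Step 3: S = -dF/dT = -(-5.402e-22)/6.4 = 8.441e-23 J/K

8.441e-23


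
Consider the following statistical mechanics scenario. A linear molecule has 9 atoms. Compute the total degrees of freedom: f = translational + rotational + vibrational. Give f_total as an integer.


Step 1: Translational DOF = 3
Step 2: Rotational DOF (linear) = 2
Step 3: Vibrational DOF = 3*9 - 5 = 22
Step 4: Total = 3 + 2 + 22 = 27

27


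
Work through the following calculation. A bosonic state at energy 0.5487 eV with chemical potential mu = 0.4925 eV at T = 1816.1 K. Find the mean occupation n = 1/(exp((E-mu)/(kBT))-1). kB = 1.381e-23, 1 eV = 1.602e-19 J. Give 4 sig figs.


Step 1: (E - mu) = 0.0562 eV
Step 2: x = (E-mu)*eV/(kB*T) = 0.0562*1.602e-19/(1.381e-23*1816.1) = 0.359
Step 3: exp(x) = 1.432
Step 4: n = 1/(exp(x)-1) = 2.316

2.316


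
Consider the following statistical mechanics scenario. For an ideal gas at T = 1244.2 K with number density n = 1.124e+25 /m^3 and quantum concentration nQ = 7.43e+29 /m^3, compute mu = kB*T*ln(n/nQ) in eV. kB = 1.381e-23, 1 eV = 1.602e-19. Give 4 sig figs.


Step 1: n/nQ = 1.124e+25/7.43e+29 = 1.513e-05
Step 2: ln(n/nQ) = -11.1
Step 3: mu = kB*T*ln(n/nQ) = 1.718e-20*-11.1 = -1.907e-19 J
Step 4: Convert to eV: -1.907e-19/1.602e-19 = -1.19 eV

-1.19


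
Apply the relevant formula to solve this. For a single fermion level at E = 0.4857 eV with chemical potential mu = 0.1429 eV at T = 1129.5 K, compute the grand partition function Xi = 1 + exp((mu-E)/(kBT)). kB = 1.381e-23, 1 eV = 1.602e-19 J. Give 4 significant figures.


Step 1: (mu - E) = 0.1429 - 0.4857 = -0.3428 eV
Step 2: x = (mu-E)*eV/(kB*T) = -0.3428*1.602e-19/(1.381e-23*1129.5) = -3.521
Step 3: exp(x) = 0.02958
Step 4: Xi = 1 + 0.02958 = 1.03

1.03
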